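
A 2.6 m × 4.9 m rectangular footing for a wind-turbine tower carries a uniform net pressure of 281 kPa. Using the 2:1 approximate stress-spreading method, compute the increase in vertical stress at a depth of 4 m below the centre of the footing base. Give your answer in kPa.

Δσ_z ≈ 60.9 kPa

By the 2:1 method the load spreads at 1 horizontal : 2 vertical, so at depth z the loaded area has grown by z in each plan dimension:
Δσ = qBL/((B+z)(L+z)) = 281×2.6×4.9/((2.6+4)(4.9+4)) = 60.946 kPa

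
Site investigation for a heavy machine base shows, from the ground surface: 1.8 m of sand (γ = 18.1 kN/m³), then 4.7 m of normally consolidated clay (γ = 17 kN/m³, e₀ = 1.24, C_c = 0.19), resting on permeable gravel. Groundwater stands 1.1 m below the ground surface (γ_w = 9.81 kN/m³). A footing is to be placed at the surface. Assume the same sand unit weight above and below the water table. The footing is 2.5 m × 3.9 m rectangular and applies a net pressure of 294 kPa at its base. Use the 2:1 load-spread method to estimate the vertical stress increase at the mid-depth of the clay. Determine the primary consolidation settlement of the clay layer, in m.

S_c ≈ 0.141 m

Mid-depth of clay below the ground surface: z = 1.8 + 4.7/2 = 4.15 m.
Total vertical stress at mid-clay: σ_v = 18.1×1.8 + 17×2.35 = 72.53 kPa.
Pore pressure: u = 9.81×(4.15 − 1.1) = 29.921 kPa.
Initial effective stress: σ'_0 = σ_v − u = 72.53 − 29.921 = 42.609 kPa.
Stress increase at mid-clay by the 2:1 spreading method:
Δσ = qBL/((B+z)(L+z)) = 294×2.5×3.9/((2.5+4.15)(3.9+4.15)) = 53.547 kPa
Final effective stress: σ'_f = σ'_0 + Δσ = 42.609 + 53.547 = 96.156 kPa.
Normally consolidated clay, so the full stress increment lies on the virgin compression line:
S_c = C_c·H/(1+e₀)·log₁₀(σ'_f/σ'_0) = 0.19×4.7/(1+1.24)×log₁₀(96.156/42.609)
    = 0.39866 × 0.35348 = 0.1409 m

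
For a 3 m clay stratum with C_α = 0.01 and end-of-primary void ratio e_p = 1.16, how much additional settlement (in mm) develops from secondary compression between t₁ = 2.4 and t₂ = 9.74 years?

Secondary compression: S_s = C_α·H/(1+e_p)·log₁₀(t₂/t₁)
S_s = 0.01×3/(1+1.16)×log₁₀(9.74/2.4)
    = 0.01389 × 0.6083 = 0.008449 m

S_s ≈ 8.45 mm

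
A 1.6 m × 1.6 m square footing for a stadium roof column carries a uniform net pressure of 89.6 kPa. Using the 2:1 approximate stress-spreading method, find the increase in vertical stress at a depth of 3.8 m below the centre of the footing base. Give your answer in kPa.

By the 2:1 method the load spreads at 1 horizontal : 2 vertical, so at depth z the loaded area has grown by z in each plan dimension:
Δσ = qBL/((B+z)(L+z)) = 89.6×1.6×1.6/((1.6+3.8)(1.6+3.8)) = 7.8661 kPa

Δσ_z ≈ 7.87 kPa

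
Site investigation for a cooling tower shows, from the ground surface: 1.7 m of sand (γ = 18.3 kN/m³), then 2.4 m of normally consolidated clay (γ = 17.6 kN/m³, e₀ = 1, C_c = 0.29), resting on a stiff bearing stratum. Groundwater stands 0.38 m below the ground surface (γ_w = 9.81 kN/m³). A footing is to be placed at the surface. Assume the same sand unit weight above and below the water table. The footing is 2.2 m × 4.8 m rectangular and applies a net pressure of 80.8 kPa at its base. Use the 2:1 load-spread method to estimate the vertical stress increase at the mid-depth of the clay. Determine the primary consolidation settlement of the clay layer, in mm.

Mid-depth of clay below the ground surface: z = 1.7 + 2.4/2 = 2.9 m.
Total vertical stress at mid-clay: σ_v = 18.3×1.7 + 17.6×1.2 = 52.23 kPa.
Pore pressure: u = 9.81×(2.9 − 0.38) = 24.721 kPa.
Initial effective stress: σ'_0 = σ_v − u = 52.23 − 24.721 = 27.509 kPa.
Stress increase at mid-clay by the 2:1 spreading method:
Δσ = qBL/((B+z)(L+z)) = 80.8×2.2×4.8/((2.2+2.9)(4.8+2.9)) = 21.728 kPa
Final effective stress: σ'_f = σ'_0 + Δσ = 27.509 + 21.728 = 49.237 kPa.
Normally consolidated clay, so the full stress increment lies on the virgin compression line:
S_c = C_c·H/(1+e₀)·log₁₀(σ'_f/σ'_0) = 0.29×2.4/(1+1)×log₁₀(49.237/27.509)
    = 0.348 × 0.25282 = 0.08798 m

S_c ≈ 88 mm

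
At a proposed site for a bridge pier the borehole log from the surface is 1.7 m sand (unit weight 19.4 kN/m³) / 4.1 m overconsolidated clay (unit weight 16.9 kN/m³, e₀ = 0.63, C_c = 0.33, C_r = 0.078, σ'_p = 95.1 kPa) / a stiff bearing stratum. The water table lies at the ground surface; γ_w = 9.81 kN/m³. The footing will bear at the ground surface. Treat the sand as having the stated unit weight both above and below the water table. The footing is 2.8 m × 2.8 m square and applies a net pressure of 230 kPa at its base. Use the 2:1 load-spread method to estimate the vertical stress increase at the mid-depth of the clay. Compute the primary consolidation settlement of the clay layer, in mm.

S_c ≈ 73.3 mm

Mid-depth of clay below the ground surface: z = 1.7 + 4.1/2 = 3.75 m.
Total vertical stress at mid-clay: σ_v = 19.4×1.7 + 16.9×2.05 = 67.625 kPa.
Pore pressure: u = 9.81×(3.75 − 0) = 36.788 kPa.
Initial effective stress: σ'_0 = σ_v − u = 67.625 − 36.788 = 30.837 kPa.
Stress increase at mid-clay by the 2:1 spreading method:
Δσ = qBL/((B+z)(L+z)) = 230×2.8×2.8/((2.8+3.75)(2.8+3.75)) = 42.03 kPa
Final effective stress: σ'_f = 30.837 + 42.03 = 72.867 kPa.
σ'_f = 72.867 ≤ σ'_p = 95.1 kPa, so the clay remains overconsolidated and only the recompression index applies:
S_c = C_r·H/(1+e₀)·log₁₀(σ'_f/σ'_0) = 0.078×4.1/1.63×log₁₀(72.867/30.837)
    = 0.19619 × 0.37346 = 0.07327 m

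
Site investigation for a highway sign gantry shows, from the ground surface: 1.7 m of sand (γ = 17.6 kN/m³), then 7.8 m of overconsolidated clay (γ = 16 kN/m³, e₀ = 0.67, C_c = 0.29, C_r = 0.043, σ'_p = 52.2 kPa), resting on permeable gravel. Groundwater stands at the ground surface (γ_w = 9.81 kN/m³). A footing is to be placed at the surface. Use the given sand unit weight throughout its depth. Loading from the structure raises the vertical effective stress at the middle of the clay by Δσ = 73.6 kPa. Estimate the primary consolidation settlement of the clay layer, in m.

S_c ≈ 0.473 m

Mid-depth of clay below the ground surface: z = 1.7 + 7.8/2 = 5.6 m.
Total vertical stress at mid-clay: σ_v = 17.6×1.7 + 16×3.9 = 92.32 kPa.
Pore pressure: u = 9.81×(5.6 − 0) = 54.936 kPa.
Initial effective stress: σ'_0 = σ_v − u = 92.32 − 54.936 = 37.384 kPa.
Final effective stress: σ'_f = 37.384 + 73.6 = 110.98 kPa.
σ'_f = 110.98 > σ'_p = 52.2 kPa, so the stress path crosses the preconsolidation pressure — recompression up to σ'_p, then virgin compression beyond:
S_c = H/(1+e₀)·[C_r·log₁₀(σ'_p/σ'_0) + C_c·log₁₀(σ'_f/σ'_p)]
    = 7.8/1.67 × [0.043×log₁₀(52.2/37.384) + 0.29×log₁₀(110.98/52.2)]
    = 4.6707 × [0.0062343 + 0.094997] = 0.4728 m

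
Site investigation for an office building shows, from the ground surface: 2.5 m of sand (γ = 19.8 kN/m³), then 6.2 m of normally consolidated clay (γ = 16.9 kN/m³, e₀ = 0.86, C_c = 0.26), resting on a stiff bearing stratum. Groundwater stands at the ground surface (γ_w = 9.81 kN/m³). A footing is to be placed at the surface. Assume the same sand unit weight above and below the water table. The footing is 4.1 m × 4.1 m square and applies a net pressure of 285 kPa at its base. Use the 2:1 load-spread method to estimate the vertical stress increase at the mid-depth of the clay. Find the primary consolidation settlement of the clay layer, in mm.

Mid-depth of clay below the ground surface: z = 2.5 + 6.2/2 = 5.6 m.
Total vertical stress at mid-clay: σ_v = 19.8×2.5 + 16.9×3.1 = 101.89 kPa.
Pore pressure: u = 9.81×(5.6 − 0) = 54.936 kPa.
Initial effective stress: σ'_0 = σ_v − u = 101.89 − 54.936 = 46.954 kPa.
Stress increase at mid-clay by the 2:1 spreading method:
Δσ = qBL/((B+z)(L+z)) = 285×4.1×4.1/((4.1+5.6)(4.1+5.6)) = 50.918 kPa
Final effective stress: σ'_f = σ'_0 + Δσ = 46.954 + 50.918 = 97.872 kPa.
Normally consolidated clay, so the full stress increment lies on the virgin compression line:
S_c = C_c·H/(1+e₀)·log₁₀(σ'_f/σ'_0) = 0.26×6.2/(1+0.86)×log₁₀(97.872/46.954)
    = 0.86667 × 0.31899 = 0.2765 m

S_c ≈ 276 mm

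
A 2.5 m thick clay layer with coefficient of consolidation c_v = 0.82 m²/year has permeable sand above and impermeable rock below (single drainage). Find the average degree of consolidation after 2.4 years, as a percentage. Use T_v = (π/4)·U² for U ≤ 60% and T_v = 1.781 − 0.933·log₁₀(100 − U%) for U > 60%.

Drainage path length: H_d = H = 2.5 m (single drainage).
T_v = c_v·t/H_d² = 0.82×2.4/2.5² = 0.31488.
T_v = 0.31488 corresponds to the U > 60% branch:
U = 1 − 10^((1.781 − T_v)/0.933)/100 = 0.6273

U ≈ 62.7 %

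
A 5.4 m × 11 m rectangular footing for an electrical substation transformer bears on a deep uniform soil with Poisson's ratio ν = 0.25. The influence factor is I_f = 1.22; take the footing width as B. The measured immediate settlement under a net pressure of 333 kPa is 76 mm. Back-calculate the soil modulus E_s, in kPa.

S_e = q·B·(1−ν²)/E_s · I_f  ⇒  E_s = q·B·(1−ν²)·I_f / S_e.
E_s = 333 × 5.4 × 0.9375 × 1.22 / 0.076 = 27060 kPa

E_s ≈ 27100 kPa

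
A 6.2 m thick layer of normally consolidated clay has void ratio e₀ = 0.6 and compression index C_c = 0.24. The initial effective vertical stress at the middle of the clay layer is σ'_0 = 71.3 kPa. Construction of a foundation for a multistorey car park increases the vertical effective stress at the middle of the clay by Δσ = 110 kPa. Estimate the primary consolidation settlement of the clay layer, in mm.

Final effective stress: σ'_f = σ'_0 + Δσ = 71.3 + 110 = 181.3 kPa.
Normally consolidated clay, so the full stress increment lies on the virgin compression line:
S_c = C_c·H/(1+e₀)·log₁₀(σ'_f/σ'_0) = 0.24×6.2/(1+0.6)×log₁₀(181.3/71.3)
    = 0.93 × 0.40531 = 0.3769 m

S_c ≈ 377 mm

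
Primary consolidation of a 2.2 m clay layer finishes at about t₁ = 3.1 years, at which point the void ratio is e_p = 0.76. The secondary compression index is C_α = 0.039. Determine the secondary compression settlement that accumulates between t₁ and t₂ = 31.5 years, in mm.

Secondary compression: S_s = C_α·H/(1+e_p)·log₁₀(t₂/t₁)
S_s = 0.039×2.2/(1+0.76)×log₁₀(31.5/3.1)
    = 0.04875 × 1.007 = 0.04909 m

S_s ≈ 49.1 mm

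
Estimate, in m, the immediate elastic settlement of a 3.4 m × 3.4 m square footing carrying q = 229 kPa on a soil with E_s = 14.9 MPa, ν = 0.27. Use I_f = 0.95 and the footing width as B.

Immediate (elastic) settlement: S_e = q·B·(1−ν²)/E_s · I_f.
E_s = 14.9 MPa = 14900 kPa.
S_e = 229 × 3.4 × (1 − 0.27²) / 14900 × 0.95
    = 229 × 3.4 × 0.9271 / 14900 × 0.95
    = 0.04602 m

S_e ≈ 0.046 m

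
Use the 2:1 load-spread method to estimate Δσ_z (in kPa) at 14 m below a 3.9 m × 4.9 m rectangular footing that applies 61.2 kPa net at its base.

Δσ_z ≈ 3.46 kPa

By the 2:1 method the load spreads at 1 horizontal : 2 vertical, so at depth z the loaded area has grown by z in each plan dimension:
Δσ = qBL/((B+z)(L+z)) = 61.2×3.9×4.9/((3.9+14)(4.9+14)) = 3.457 kPa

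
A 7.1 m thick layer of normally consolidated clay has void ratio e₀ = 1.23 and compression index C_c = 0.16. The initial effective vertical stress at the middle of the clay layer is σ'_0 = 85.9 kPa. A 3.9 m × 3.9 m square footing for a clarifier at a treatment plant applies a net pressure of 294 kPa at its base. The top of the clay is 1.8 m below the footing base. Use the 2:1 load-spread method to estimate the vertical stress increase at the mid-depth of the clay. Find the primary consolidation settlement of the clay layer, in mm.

S_c ≈ 105 mm

Mid-depth of clay below the footing base: z = 1.8 + 7.1/2 = 5.35 m.
Stress increase at mid-clay by the 2:1 spreading method:
Δσ = qBL/((B+z)(L+z)) = 294×3.9×3.9/((3.9+5.35)(3.9+5.35)) = 52.263 kPa
Final effective stress: σ'_f = σ'_0 + Δσ = 85.9 + 52.263 = 138.16 kPa.
Normally consolidated clay, so the full stress increment lies on the virgin compression line:
S_c = C_c·H/(1+e₀)·log₁₀(σ'_f/σ'_0) = 0.16×7.1/(1+1.23)×log₁₀(138.16/85.9)
    = 0.50942 × 0.20639 = 0.1051 m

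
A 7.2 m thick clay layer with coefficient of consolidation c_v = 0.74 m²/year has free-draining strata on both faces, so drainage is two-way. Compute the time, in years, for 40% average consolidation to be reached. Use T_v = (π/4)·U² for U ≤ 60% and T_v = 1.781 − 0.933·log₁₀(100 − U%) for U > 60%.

t ≈ 2.2 years

Drainage path length: H_d = H/2 = 3.6 m (double drainage).
U ≤ 60%: T_v = (π/4)·U² = (π/4)×0.4² = 0.12566.
t = T_v·H_d²/c_v = 0.12566×3.6²/0.74 = 2.201 years.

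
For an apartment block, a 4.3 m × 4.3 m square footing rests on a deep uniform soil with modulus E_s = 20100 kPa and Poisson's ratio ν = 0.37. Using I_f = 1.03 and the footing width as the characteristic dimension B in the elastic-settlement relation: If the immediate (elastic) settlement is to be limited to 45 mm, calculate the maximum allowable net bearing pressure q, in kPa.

q ≈ 237 kPa

S_e = q·B·(1−ν²)/E_s · I_f  ⇒  q = S_e·E_s / (B·(1−ν²)·I_f).
q = 0.045 × 20100 / (4.3 × 0.8631 × 1.03) = 236.6 kPa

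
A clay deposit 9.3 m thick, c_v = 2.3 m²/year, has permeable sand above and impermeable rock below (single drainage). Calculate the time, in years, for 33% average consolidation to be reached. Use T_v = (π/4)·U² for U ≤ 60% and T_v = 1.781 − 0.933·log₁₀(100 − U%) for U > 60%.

Drainage path length: H_d = H = 9.3 m (single drainage).
U ≤ 60%: T_v = (π/4)·U² = (π/4)×0.33² = 0.08553.
t = T_v·H_d²/c_v = 0.08553×9.3²/2.3 = 3.216 years.

t ≈ 3.22 years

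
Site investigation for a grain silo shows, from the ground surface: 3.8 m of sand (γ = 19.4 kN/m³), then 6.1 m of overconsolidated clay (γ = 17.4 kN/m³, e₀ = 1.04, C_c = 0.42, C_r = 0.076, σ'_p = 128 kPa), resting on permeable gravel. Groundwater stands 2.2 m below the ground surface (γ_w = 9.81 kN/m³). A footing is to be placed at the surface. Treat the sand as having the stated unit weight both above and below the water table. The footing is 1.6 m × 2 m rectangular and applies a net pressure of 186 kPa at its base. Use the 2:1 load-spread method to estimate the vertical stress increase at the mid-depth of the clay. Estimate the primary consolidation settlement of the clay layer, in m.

Mid-depth of clay below the ground surface: z = 3.8 + 6.1/2 = 6.85 m.
Total vertical stress at mid-clay: σ_v = 19.4×3.8 + 17.4×3.05 = 126.79 kPa.
Pore pressure: u = 9.81×(6.85 − 2.2) = 45.617 kPa.
Initial effective stress: σ'_0 = σ_v − u = 126.79 − 45.617 = 81.173 kPa.
Stress increase at mid-clay by the 2:1 spreading method:
Δσ = qBL/((B+z)(L+z)) = 186×1.6×2/((1.6+6.85)(2+6.85)) = 7.9591 kPa
Final effective stress: σ'_f = 81.173 + 7.9591 = 89.132 kPa.
σ'_f = 89.132 ≤ σ'_p = 128 kPa, so the clay remains overconsolidated and only the recompression index applies:
S_c = C_r·H/(1+e₀)·log₁₀(σ'_f/σ'_0) = 0.076×6.1/2.04×log₁₀(89.132/81.173)
    = 0.22726 × 0.040622 = 0.009232 m

S_c ≈ 0.00923 m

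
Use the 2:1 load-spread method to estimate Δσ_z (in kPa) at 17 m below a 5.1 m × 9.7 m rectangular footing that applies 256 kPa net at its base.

By the 2:1 method the load spreads at 1 horizontal : 2 vertical, so at depth z the loaded area has grown by z in each plan dimension:
Δσ = qBL/((B+z)(L+z)) = 256×5.1×9.7/((5.1+17)(9.7+17)) = 21.462 kPa

Δσ_z ≈ 21.5 kPa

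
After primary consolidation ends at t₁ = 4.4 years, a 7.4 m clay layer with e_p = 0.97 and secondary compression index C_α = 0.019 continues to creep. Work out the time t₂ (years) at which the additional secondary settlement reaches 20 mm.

S_s = C_α·H/(1+e_p)·log₁₀(t₂/t₁) ⇒ log₁₀(t₂/t₁) = S_s·(1+e_p)/(C_α·H).
log₁₀(t₂/t₁) = 0.02 × (1+0.97) / (0.019×7.4) = 0.2802
t₂ = t₁ × 10^0.2802 = 4.4 × 1.906 = 8.388 years

t₂ ≈ 8.39 years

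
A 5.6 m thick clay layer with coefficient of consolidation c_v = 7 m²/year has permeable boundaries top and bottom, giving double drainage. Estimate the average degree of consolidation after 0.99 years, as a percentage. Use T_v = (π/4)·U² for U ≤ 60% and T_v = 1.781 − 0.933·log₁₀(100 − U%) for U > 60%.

U ≈ 90.8 %

Drainage path length: H_d = H/2 = 2.8 m (double drainage).
T_v = c_v·t/H_d² = 7×0.99/2.8² = 0.88393.
T_v = 0.88393 corresponds to the U > 60% branch:
U = 1 − 10^((1.781 − T_v)/0.933)/100 = 0.9085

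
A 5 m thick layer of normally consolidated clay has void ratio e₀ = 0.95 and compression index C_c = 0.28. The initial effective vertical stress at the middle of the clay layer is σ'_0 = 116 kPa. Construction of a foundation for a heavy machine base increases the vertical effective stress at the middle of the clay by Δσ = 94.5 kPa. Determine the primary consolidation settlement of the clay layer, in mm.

Final effective stress: σ'_f = σ'_0 + Δσ = 116 + 94.5 = 210.5 kPa.
Normally consolidated clay, so the full stress increment lies on the virgin compression line:
S_c = C_c·H/(1+e₀)·log₁₀(σ'_f/σ'_0) = 0.28×5/(1+0.95)×log₁₀(210.5/116)
    = 0.71795 × 0.25879 = 0.1858 m

S_c ≈ 186 mm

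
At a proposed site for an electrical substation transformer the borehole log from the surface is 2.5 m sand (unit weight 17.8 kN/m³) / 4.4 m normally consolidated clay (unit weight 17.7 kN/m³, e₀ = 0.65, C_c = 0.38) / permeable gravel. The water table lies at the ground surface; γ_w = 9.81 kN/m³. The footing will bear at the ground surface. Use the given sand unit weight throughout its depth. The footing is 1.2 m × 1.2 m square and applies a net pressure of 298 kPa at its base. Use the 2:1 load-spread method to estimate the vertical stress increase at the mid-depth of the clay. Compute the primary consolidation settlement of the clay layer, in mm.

Mid-depth of clay below the ground surface: z = 2.5 + 4.4/2 = 4.7 m.
Total vertical stress at mid-clay: σ_v = 17.8×2.5 + 17.7×2.2 = 83.44 kPa.
Pore pressure: u = 9.81×(4.7 − 0) = 46.107 kPa.
Initial effective stress: σ'_0 = σ_v − u = 83.44 − 46.107 = 37.333 kPa.
Stress increase at mid-clay by the 2:1 spreading method:
Δσ = qBL/((B+z)(L+z)) = 298×1.2×1.2/((1.2+4.7)(1.2+4.7)) = 12.327 kPa
Final effective stress: σ'_f = σ'_0 + Δσ = 37.333 + 12.327 = 49.66 kPa.
Normally consolidated clay, so the full stress increment lies on the virgin compression line:
S_c = C_c·H/(1+e₀)·log₁₀(σ'_f/σ'_0) = 0.38×4.4/(1+0.65)×log₁₀(49.66/37.333)
    = 1.0133 × 0.12391 = 0.1256 m

S_c ≈ 126 mm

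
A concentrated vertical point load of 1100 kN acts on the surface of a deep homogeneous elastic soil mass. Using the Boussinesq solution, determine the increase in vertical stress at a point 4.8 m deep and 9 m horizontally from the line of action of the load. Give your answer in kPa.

Δσ_z ≈ 0.526 kPa

Boussinesq vertical stress below a point load on an elastic half-space:
Δσ_z = 3P/(2πz²) · [1 + (r/z)²]^(−5/2)
r/z = 9/4.8 = 1.875; [1+(r/z)²]^(−5/2) = 0.023078.
Δσ_z = 3×1100/(2π×4.8²) × 0.023078 = 22.796 × 0.023078 = 0.5261 kPa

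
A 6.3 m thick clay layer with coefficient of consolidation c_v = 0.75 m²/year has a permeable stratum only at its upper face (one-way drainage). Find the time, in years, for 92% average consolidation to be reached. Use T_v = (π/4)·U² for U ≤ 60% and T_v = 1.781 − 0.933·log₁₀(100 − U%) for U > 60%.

t ≈ 49.7 years

Drainage path length: H_d = H = 6.3 m (single drainage).
U > 60%: T_v = 1.781 − 0.933·log₁₀(100 − 92) = 0.93842.
t = T_v·H_d²/c_v = 0.93842×6.3²/0.75 = 49.66 years.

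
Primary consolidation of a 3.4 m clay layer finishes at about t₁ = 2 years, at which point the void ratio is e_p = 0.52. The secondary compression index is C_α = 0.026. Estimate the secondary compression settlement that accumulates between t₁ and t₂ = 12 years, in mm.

Secondary compression: S_s = C_α·H/(1+e_p)·log₁₀(t₂/t₁)
S_s = 0.026×3.4/(1+0.52)×log₁₀(12/2)
    = 0.05816 × 0.7782 = 0.04526 m

S_s ≈ 45.3 mm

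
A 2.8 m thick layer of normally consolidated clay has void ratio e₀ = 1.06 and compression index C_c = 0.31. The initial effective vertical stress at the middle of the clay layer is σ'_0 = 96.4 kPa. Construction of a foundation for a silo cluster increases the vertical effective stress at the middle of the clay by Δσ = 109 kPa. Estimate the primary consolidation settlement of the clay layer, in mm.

S_c ≈ 138 mm

Final effective stress: σ'_f = σ'_0 + Δσ = 96.4 + 109 = 205.4 kPa.
Normally consolidated clay, so the full stress increment lies on the virgin compression line:
S_c = C_c·H/(1+e₀)·log₁₀(σ'_f/σ'_0) = 0.31×2.8/(1+1.06)×log₁₀(205.4/96.4)
    = 0.42136 × 0.32852 = 0.1384 m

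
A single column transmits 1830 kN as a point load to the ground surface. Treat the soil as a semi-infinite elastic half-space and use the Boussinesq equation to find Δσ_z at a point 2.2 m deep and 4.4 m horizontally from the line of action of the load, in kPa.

Δσ_z ≈ 3.23 kPa

Boussinesq vertical stress below a point load on an elastic half-space:
Δσ_z = 3P/(2πz²) · [1 + (r/z)²]^(−5/2)
r/z = 4.4/2.2 = 2; [1+(r/z)²]^(−5/2) = 0.017889.
Δσ_z = 3×1830/(2π×2.2²) × 0.017889 = 180.53 × 0.017889 = 3.23 kPa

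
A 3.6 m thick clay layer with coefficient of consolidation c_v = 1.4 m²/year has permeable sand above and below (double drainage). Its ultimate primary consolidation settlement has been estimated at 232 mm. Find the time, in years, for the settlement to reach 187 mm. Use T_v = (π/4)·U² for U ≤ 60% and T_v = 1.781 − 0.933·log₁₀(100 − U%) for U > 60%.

Drainage path length: H_d = H/2 = 1.8 m (double drainage).
U = S(t)/S_ult = 187/232 = 0.806.
U > 60%: T_v = 1.781 − 0.933·log₁₀(100 − 80.603) = 0.57955.
t = T_v·H_d²/c_v = 0.57955×1.8²/1.4 = 1.341 years.

t ≈ 1.34 years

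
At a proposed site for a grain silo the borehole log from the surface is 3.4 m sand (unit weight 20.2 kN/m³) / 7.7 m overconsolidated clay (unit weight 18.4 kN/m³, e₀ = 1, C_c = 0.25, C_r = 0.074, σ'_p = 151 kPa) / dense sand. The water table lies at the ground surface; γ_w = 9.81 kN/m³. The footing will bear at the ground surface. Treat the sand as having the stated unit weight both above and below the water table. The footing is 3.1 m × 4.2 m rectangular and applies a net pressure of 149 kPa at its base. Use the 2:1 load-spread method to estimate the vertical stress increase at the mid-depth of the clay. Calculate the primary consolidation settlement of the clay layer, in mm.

S_c ≈ 26.5 mm

Mid-depth of clay below the ground surface: z = 3.4 + 7.7/2 = 7.25 m.
Total vertical stress at mid-clay: σ_v = 20.2×3.4 + 18.4×3.85 = 139.52 kPa.
Pore pressure: u = 9.81×(7.25 − 0) = 71.123 kPa.
Initial effective stress: σ'_0 = σ_v − u = 139.52 − 71.123 = 68.397 kPa.
Stress increase at mid-clay by the 2:1 spreading method:
Δσ = qBL/((B+z)(L+z)) = 149×3.1×4.2/((3.1+7.25)(4.2+7.25)) = 16.37 kPa
Final effective stress: σ'_f = 68.397 + 16.37 = 84.767 kPa.
σ'_f = 84.767 ≤ σ'_p = 151 kPa, so the clay remains overconsolidated and only the recompression index applies:
S_c = C_r·H/(1+e₀)·log₁₀(σ'_f/σ'_0) = 0.074×7.7/2×log₁₀(84.767/68.397)
    = 0.2849 × 0.09319 = 0.02655 m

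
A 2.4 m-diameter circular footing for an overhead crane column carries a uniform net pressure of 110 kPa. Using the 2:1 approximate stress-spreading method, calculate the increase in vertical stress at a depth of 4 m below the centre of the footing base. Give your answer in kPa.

Δσ_z ≈ 15.5 kPa

By the 2:1 method the load spreads at 1 horizontal : 2 vertical, so at depth z the loaded area has grown by z in each plan dimension:
Δσ ≈ qD²/(D+z)² = 110×2.4²/(2.4+4)² = 15.469 kPa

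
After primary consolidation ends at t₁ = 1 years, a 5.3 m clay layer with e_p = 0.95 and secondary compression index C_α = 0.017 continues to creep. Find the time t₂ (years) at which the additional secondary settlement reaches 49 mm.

t₂ ≈ 11.5 years

S_s = C_α·H/(1+e_p)·log₁₀(t₂/t₁) ⇒ log₁₀(t₂/t₁) = S_s·(1+e_p)/(C_α·H).
log₁₀(t₂/t₁) = 0.049 × (1+0.95) / (0.017×5.3) = 1.06
t₂ = t₁ × 10^1.06 = 1 × 11.49 = 11.49 years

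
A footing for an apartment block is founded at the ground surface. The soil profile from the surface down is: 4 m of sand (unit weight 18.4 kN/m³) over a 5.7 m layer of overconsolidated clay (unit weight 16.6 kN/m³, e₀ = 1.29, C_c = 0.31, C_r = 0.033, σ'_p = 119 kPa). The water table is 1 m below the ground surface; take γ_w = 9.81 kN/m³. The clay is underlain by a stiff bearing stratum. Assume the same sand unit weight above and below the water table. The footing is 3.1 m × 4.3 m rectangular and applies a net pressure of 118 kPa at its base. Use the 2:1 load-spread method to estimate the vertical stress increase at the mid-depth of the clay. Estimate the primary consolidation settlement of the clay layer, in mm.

S_c ≈ 7.19 mm

Mid-depth of clay below the ground surface: z = 4 + 5.7/2 = 6.85 m.
Total vertical stress at mid-clay: σ_v = 18.4×4 + 16.6×2.85 = 120.91 kPa.
Pore pressure: u = 9.81×(6.85 − 1) = 57.389 kPa.
Initial effective stress: σ'_0 = σ_v − u = 120.91 − 57.389 = 63.521 kPa.
Stress increase at mid-clay by the 2:1 spreading method:
Δσ = qBL/((B+z)(L+z)) = 118×3.1×4.3/((3.1+6.85)(4.3+6.85)) = 14.178 kPa
Final effective stress: σ'_f = 63.521 + 14.178 = 77.699 kPa.
σ'_f = 77.699 ≤ σ'_p = 119 kPa, so the clay remains overconsolidated and only the recompression index applies:
S_c = C_r·H/(1+e₀)·log₁₀(σ'_f/σ'_0) = 0.033×5.7/2.29×log₁₀(77.699/63.521)
    = 0.08214 × 0.087498 = 0.007187 m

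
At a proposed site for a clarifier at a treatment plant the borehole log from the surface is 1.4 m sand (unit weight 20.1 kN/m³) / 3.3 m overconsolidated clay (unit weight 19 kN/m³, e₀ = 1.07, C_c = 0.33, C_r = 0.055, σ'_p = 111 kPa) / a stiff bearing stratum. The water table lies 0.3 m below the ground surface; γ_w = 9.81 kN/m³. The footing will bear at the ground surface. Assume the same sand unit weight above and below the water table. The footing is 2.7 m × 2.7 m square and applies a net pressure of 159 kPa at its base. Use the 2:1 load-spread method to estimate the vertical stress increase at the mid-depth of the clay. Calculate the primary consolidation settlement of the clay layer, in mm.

S_c ≈ 27.9 mm

Mid-depth of clay below the ground surface: z = 1.4 + 3.3/2 = 3.05 m.
Total vertical stress at mid-clay: σ_v = 20.1×1.4 + 19×1.65 = 59.49 kPa.
Pore pressure: u = 9.81×(3.05 − 0.3) = 26.978 kPa.
Initial effective stress: σ'_0 = σ_v − u = 59.49 − 26.978 = 32.512 kPa.
Stress increase at mid-clay by the 2:1 spreading method:
Δσ = qBL/((B+z)(L+z)) = 159×2.7×2.7/((2.7+3.05)(2.7+3.05)) = 35.058 kPa
Final effective stress: σ'_f = 32.512 + 35.058 = 67.57 kPa.
σ'_f = 67.57 ≤ σ'_p = 111 kPa, so the clay remains overconsolidated and only the recompression index applies:
S_c = C_r·H/(1+e₀)·log₁₀(σ'_f/σ'_0) = 0.055×3.3/2.07×log₁₀(67.57/32.512)
    = 0.087681 × 0.31771 = 0.02786 m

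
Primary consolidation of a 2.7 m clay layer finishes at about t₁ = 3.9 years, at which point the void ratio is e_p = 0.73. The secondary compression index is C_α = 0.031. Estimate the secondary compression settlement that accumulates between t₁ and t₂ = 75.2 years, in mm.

S_s ≈ 62.2 mm

Secondary compression: S_s = C_α·H/(1+e_p)·log₁₀(t₂/t₁)
S_s = 0.031×2.7/(1+0.73)×log₁₀(75.2/3.9)
    = 0.04838 × 1.285 = 0.06218 m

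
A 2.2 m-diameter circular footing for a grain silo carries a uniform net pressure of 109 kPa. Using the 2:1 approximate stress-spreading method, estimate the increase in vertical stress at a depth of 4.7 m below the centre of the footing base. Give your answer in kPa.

By the 2:1 method the load spreads at 1 horizontal : 2 vertical, so at depth z the loaded area has grown by z in each plan dimension:
Δσ ≈ qD²/(D+z)² = 109×2.2²/(2.2+4.7)² = 11.081 kPa

Δσ_z ≈ 11.1 kPa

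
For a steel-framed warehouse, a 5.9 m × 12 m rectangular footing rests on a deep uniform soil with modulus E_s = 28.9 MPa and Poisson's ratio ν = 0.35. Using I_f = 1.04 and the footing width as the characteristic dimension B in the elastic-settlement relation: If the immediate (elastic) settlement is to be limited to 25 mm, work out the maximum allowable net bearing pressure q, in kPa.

q ≈ 134 kPa

E_s = 28.9 MPa = 28900 kPa.
S_e = q·B·(1−ν²)/E_s · I_f  ⇒  q = S_e·E_s / (B·(1−ν²)·I_f).
q = 0.025 × 28900 / (5.9 × 0.8775 × 1.04) = 134.2 kPa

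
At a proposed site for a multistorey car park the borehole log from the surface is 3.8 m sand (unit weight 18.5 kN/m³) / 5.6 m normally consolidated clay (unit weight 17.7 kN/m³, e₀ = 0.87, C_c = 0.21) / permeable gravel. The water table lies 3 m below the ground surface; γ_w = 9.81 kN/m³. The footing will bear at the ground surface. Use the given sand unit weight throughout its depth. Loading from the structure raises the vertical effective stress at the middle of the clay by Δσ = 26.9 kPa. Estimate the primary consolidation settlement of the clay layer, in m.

S_c ≈ 0.0754 m

Mid-depth of clay below the ground surface: z = 3.8 + 5.6/2 = 6.6 m.
Total vertical stress at mid-clay: σ_v = 18.5×3.8 + 17.7×2.8 = 119.86 kPa.
Pore pressure: u = 9.81×(6.6 − 3) = 35.316 kPa.
Initial effective stress: σ'_0 = σ_v − u = 119.86 − 35.316 = 84.544 kPa.
Final effective stress: σ'_f = σ'_0 + Δσ = 84.544 + 26.9 = 111.44 kPa.
Normally consolidated clay, so the full stress increment lies on the virgin compression line:
S_c = C_c·H/(1+e₀)·log₁₀(σ'_f/σ'_0) = 0.21×5.6/(1+0.87)×log₁₀(111.44/84.544)
    = 0.62888 × 0.11996 = 0.07544 m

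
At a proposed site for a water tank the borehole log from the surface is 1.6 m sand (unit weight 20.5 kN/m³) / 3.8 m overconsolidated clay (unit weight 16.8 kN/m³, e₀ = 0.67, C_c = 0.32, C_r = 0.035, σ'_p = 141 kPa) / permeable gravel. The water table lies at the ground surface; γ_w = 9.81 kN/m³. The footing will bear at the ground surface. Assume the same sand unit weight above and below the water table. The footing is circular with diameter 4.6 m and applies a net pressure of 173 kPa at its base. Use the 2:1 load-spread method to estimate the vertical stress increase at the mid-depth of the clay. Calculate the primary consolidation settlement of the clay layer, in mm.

Mid-depth of clay below the ground surface: z = 1.6 + 3.8/2 = 3.5 m.
Total vertical stress at mid-clay: σ_v = 20.5×1.6 + 16.8×1.9 = 64.72 kPa.
Pore pressure: u = 9.81×(3.5 − 0) = 34.335 kPa.
Initial effective stress: σ'_0 = σ_v − u = 64.72 − 34.335 = 30.385 kPa.
Stress increase at mid-clay by the 2:1 spreading method:
Δσ ≈ qD²/(D+z)² = 173×4.6²/(4.6+3.5)² = 55.795 kPa
Final effective stress: σ'_f = 30.385 + 55.795 = 86.18 kPa.
σ'_f = 86.18 ≤ σ'_p = 141 kPa, so the clay remains overconsolidated and only the recompression index applies:
S_c = C_r·H/(1+e₀)·log₁₀(σ'_f/σ'_0) = 0.035×3.8/1.67×log₁₀(86.18/30.385)
    = 0.079639 × 0.45275 = 0.03606 m

S_c ≈ 36.1 mm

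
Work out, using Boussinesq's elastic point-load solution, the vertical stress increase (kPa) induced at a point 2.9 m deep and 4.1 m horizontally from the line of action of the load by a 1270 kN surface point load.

Boussinesq vertical stress below a point load on an elastic half-space:
Δσ_z = 3P/(2πz²) · [1 + (r/z)²]^(−5/2)
r/z = 4.1/2.9 = 1.4138; [1+(r/z)²]^(−5/2) = 0.064214.
Δσ_z = 3×1270/(2π×2.9²) × 0.064214 = 72.102 × 0.064214 = 4.63 kPa

Δσ_z ≈ 4.63 kPa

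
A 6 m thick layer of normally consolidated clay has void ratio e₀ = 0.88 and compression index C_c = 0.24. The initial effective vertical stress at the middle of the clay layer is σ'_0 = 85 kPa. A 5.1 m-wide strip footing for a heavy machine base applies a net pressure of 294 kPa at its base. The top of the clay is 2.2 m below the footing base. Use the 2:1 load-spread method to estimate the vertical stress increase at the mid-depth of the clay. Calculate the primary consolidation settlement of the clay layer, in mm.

S_c ≈ 332 mm

Mid-depth of clay below the footing base: z = 2.2 + 6/2 = 5.2 m.
Stress increase at mid-clay by the 2:1 spreading method:
Δσ = qB/(B+z) = 294×5.1/(5.1+5.2) = 145.57 kPa
Final effective stress: σ'_f = σ'_0 + Δσ = 85 + 145.57 = 230.57 kPa.
Normally consolidated clay, so the full stress increment lies on the virgin compression line:
S_c = C_c·H/(1+e₀)·log₁₀(σ'_f/σ'_0) = 0.24×6/(1+0.88)×log₁₀(230.57/85)
    = 0.76596 × 0.43338 = 0.332 m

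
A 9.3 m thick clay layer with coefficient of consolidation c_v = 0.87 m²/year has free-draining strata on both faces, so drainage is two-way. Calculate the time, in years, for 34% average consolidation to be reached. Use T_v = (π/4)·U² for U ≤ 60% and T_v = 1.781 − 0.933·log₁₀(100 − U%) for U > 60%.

t ≈ 2.26 years

Drainage path length: H_d = H/2 = 4.65 m (double drainage).
U ≤ 60%: T_v = (π/4)·U² = (π/4)×0.34² = 0.090792.
t = T_v·H_d²/c_v = 0.090792×4.65²/0.87 = 2.256 years.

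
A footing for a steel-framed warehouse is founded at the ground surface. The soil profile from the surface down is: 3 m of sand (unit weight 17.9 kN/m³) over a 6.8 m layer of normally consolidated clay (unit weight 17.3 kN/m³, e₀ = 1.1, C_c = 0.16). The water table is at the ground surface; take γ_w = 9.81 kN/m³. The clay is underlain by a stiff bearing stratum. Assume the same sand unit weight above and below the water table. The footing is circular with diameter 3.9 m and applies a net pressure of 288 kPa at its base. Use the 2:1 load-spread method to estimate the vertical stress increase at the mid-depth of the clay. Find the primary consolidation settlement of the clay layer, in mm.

S_c ≈ 136 mm

Mid-depth of clay below the ground surface: z = 3 + 6.8/2 = 6.4 m.
Total vertical stress at mid-clay: σ_v = 17.9×3 + 17.3×3.4 = 112.52 kPa.
Pore pressure: u = 9.81×(6.4 − 0) = 62.784 kPa.
Initial effective stress: σ'_0 = σ_v − u = 112.52 − 62.784 = 49.736 kPa.
Stress increase at mid-clay by the 2:1 spreading method:
Δσ ≈ qD²/(D+z)² = 288×3.9²/(3.9+6.4)² = 41.29 kPa
Final effective stress: σ'_f = σ'_0 + Δσ = 49.736 + 41.29 = 91.026 kPa.
Normally consolidated clay, so the full stress increment lies on the virgin compression line:
S_c = C_c·H/(1+e₀)·log₁₀(σ'_f/σ'_0) = 0.16×6.8/(1+1.1)×log₁₀(91.026/49.736)
    = 0.5181 × 0.26249 = 0.136 m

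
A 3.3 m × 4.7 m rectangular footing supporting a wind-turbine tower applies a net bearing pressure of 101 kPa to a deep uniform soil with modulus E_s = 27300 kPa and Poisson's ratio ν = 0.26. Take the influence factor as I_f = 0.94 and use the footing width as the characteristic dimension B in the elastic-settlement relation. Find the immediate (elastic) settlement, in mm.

S_e ≈ 10.7 mm

Immediate (elastic) settlement: S_e = q·B·(1−ν²)/E_s · I_f.
S_e = 101 × 3.3 × (1 − 0.26²) / 27300 × 0.94
    = 101 × 3.3 × 0.9324 / 27300 × 0.94
    = 0.0107 m = 10.7 mm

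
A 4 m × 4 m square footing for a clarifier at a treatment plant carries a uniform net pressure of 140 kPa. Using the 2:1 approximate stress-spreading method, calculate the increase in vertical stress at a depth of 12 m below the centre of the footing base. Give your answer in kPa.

By the 2:1 method the load spreads at 1 horizontal : 2 vertical, so at depth z the loaded area has grown by z in each plan dimension:
Δσ = qBL/((B+z)(L+z)) = 140×4×4/((4+12)(4+12)) = 8.75 kPa

Δσ_z ≈ 8.75 kPa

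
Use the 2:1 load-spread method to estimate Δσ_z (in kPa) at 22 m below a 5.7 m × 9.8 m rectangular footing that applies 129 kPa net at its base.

Δσ_z ≈ 8.18 kPa

By the 2:1 method the load spreads at 1 horizontal : 2 vertical, so at depth z the loaded area has grown by z in each plan dimension:
Δσ = qBL/((B+z)(L+z)) = 129×5.7×9.8/((5.7+22)(9.8+22)) = 8.1806 kPa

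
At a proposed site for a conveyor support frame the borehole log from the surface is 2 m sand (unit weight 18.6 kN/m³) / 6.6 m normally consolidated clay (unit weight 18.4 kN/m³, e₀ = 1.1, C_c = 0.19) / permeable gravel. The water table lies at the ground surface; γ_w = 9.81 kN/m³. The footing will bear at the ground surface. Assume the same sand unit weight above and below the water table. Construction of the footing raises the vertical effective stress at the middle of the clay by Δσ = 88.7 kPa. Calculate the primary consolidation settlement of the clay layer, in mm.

Mid-depth of clay below the ground surface: z = 2 + 6.6/2 = 5.3 m.
Total vertical stress at mid-clay: σ_v = 18.6×2 + 18.4×3.3 = 97.92 kPa.
Pore pressure: u = 9.81×(5.3 − 0) = 51.993 kPa.
Initial effective stress: σ'_0 = σ_v − u = 97.92 − 51.993 = 45.927 kPa.
Final effective stress: σ'_f = σ'_0 + Δσ = 45.927 + 88.7 = 134.63 kPa.
Normally consolidated clay, so the full stress increment lies on the virgin compression line:
S_c = C_c·H/(1+e₀)·log₁₀(σ'_f/σ'_0) = 0.19×6.6/(1+1.1)×log₁₀(134.63/45.927)
    = 0.59714 × 0.46707 = 0.2789 m

S_c ≈ 279 mm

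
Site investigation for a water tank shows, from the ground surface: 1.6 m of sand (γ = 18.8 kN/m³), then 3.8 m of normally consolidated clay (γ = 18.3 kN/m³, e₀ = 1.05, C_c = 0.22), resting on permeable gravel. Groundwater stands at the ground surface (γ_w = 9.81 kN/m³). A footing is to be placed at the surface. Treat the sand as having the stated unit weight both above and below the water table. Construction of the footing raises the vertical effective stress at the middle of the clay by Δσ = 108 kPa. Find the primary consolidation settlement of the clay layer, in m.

S_c ≈ 0.268 m

Mid-depth of clay below the ground surface: z = 1.6 + 3.8/2 = 3.5 m.
Total vertical stress at mid-clay: σ_v = 18.8×1.6 + 18.3×1.9 = 64.85 kPa.
Pore pressure: u = 9.81×(3.5 − 0) = 34.335 kPa.
Initial effective stress: σ'_0 = σ_v − u = 64.85 − 34.335 = 30.515 kPa.
Final effective stress: σ'_f = σ'_0 + Δσ = 30.515 + 108 = 138.51 kPa.
Normally consolidated clay, so the full stress increment lies on the virgin compression line:
S_c = C_c·H/(1+e₀)·log₁₀(σ'_f/σ'_0) = 0.22×3.8/(1+1.05)×log₁₀(138.51/30.515)
    = 0.4078 × 0.65697 = 0.2679 m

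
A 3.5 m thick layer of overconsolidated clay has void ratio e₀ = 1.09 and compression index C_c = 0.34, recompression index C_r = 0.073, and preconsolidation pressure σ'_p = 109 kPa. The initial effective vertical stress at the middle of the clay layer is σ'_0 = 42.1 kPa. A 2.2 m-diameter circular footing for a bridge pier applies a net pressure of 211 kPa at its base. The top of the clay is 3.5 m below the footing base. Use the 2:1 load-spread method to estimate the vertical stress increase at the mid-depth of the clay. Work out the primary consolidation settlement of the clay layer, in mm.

S_c ≈ 19.3 mm

Mid-depth of clay below the footing base: z = 3.5 + 3.5/2 = 5.25 m.
Stress increase at mid-clay by the 2:1 spreading method:
Δσ ≈ qD²/(D+z)² = 211×2.2²/(2.2+5.25)² = 18.4 kPa
Final effective stress: σ'_f = 42.1 + 18.4 = 60.5 kPa.
σ'_f = 60.5 ≤ σ'_p = 109 kPa, so the clay remains overconsolidated and only the recompression index applies:
S_c = C_r·H/(1+e₀)·log₁₀(σ'_f/σ'_0) = 0.073×3.5/2.09×log₁₀(60.5/42.1)
    = 0.12225 × 0.15747 = 0.01925 m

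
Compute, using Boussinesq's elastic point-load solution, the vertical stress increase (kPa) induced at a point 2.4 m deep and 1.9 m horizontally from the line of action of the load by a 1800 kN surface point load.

Boussinesq vertical stress below a point load on an elastic half-space:
Δσ_z = 3P/(2πz²) · [1 + (r/z)²]^(−5/2)
r/z = 1.9/2.4 = 0.79167; [1+(r/z)²]^(−5/2) = 0.29628.
Δσ_z = 3×1800/(2π×2.4²) × 0.29628 = 149.21 × 0.29628 = 44.21 kPa

Δσ_z ≈ 44.2 kPa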